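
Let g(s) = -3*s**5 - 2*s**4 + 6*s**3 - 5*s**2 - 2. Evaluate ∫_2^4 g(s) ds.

By the power rule, an antiderivative is F(s) = -s**6/2 - 2*s**5/5 + 3*s**4/2 - 5*s**3/3 - 2*s.
Then F(4) - F(2) = (-32824/15) - (-572/15) = -32252/15.

-32252/15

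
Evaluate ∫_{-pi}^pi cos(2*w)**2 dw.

pi

Use the identity cos^2(2*w) = (1 + cos(4*w))/2.
An antiderivative is F(w) = w/2 + sin(4*w)/8.
Then F(pi) - F(-pi) = (pi/2) - (-pi/2) = pi.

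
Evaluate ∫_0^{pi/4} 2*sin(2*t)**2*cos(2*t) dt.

1/3

Let u = sin(2*t), so du = 2*cos(2*t) dt. When t = 0, u = 0; when t = pi/4, u = 1.
The integral becomes ∫ u**2 du from 0 to 1, with antiderivative u**3/3.
Back in t: F(t) = sin(2*t)**3/3.
Then F(pi/4) - F(0) = (1/3) - (0) = 1/3.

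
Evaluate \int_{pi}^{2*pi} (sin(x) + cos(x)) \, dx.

An antiderivative is F(x) = sin(x) - cos(x).
Then F(2*pi) - F(pi) = (-1) - (1) = -2.

-2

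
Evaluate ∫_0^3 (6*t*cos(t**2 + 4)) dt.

3*sin(13) - 3*sin(4)

Let u = t**2 + 4, so du = 2*t dt. When t = 0, u = 4; when t = 3, u = 13.
The integral becomes 3·∫ cos(u) du from 4 to 13, with antiderivative 3*sin(u).
Back in t: F(t) = 3*sin(t**2 + 4).
Then F(3) - F(0) = (3*sin(13)) - (3*sin(4)) = 3*sin(13) - 3*sin(4).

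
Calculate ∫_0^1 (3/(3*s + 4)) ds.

Let u = 3*s + 4, so du = 3 ds. When s = 0, u = 4; when s = 1, u = 7.
The integral becomes ∫ 1/u du from 4 to 7, with antiderivative log(u).
Back in s: F(s) = log(3*s + 4).
Then F(1) - F(0) = (log(7)) - (log(4)) = log(7/4).

log(7/4)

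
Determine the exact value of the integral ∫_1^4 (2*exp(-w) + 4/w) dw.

-2*exp(-4) + 2*exp(-1) + 8*log(2)

An antiderivative is F(w) = 4*log(w) - 2*exp(-w).
Then F(4) - F(1) = (-2*exp(-4) + 8*log(2)) - (-2*exp(-1)) = -2*exp(-4) + 2*exp(-1) + 8*log(2).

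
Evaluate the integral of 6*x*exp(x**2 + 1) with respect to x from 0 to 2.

-3*exp(1)*(1 - exp(4))

Let u = x**2 + 1, so du = 2*x dx. When x = 0, u = 1; when x = 2, u = 5.
The integral becomes 3·∫ exp(u) du from 1 to 5, with antiderivative 3*exp(u).
Back in x: F(x) = 3*exp(x**2 + 1).
Then F(2) - F(0) = (3*exp(5)) - (3*exp(1)) = -3*exp(1)*(1 - exp(4)).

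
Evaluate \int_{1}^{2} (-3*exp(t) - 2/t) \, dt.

-3*exp(2) - log(4) + 3*exp(1)

An antiderivative is F(t) = -3*exp(t) - 2*log(t).
Then F(2) - F(1) = (-3*exp(2) - log(4)) - (-3*exp(1)) = -3*exp(2) - log(4) + 3*exp(1).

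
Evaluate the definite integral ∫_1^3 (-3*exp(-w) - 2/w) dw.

An antiderivative is F(w) = -2*log(w) + 3*exp(-w).
Then F(3) - F(1) = (-2*log(3) + 3*exp(-3)) - (3*exp(-1)) = -2*log(3) - 3*exp(-1) + 3*exp(-3).

-2*log(3) - 3*exp(-1) + 3*exp(-3)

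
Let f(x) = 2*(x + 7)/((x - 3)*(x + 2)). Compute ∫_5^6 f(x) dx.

-10*log(2) + 2*log(7) + 4*log(3)

Factor the denominator: x**2 - x - 6 = (x + 2)(x - 3).
Partial fractions: 2*(x + 7)/((x - 3)*(x + 2)) = -2/(x + 2) + 4/(x - 3).
An antiderivative is F(x) = 4*log(x - 3) - 2*log(x + 2).
Then F(6) - F(5) = (log(81/64)) - (log(16/49)) = -10*log(2) + 2*log(7) + 4*log(3).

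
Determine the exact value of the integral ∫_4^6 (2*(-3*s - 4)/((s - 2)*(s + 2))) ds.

Factor the denominator: s**2 - 4 = (s + 2)(s - 2).
Partial fractions: 2*(-3*s - 4)/((s - 2)*(s + 2)) = -1/(s + 2) - 5/(s - 2).
An antiderivative is F(s) = -5*log(s - 2) - log(s + 2).
Then F(6) - F(4) = (-13*log(2)) - (-6*log(2) - log(3)) = -7*log(2) + log(3).

-7*log(2) + log(3)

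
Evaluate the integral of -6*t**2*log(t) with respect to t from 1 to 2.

14/3 - 16*log(2)

Integrate by parts once (u = ln t, dv = -6*t**2 dt).
An antiderivative is F(t) = -2*t**3*(3*log(t) - 1)/3.
Then F(2) - F(1) = (16/3 - 16*log(2)) - (2/3) = 14/3 - 16*log(2).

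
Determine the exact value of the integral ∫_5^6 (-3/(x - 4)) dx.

An antiderivative is F(x) = -3*log(x - 4).
Then F(6) - F(5) = (-log(8)) - (0) = -log(8).

-log(8)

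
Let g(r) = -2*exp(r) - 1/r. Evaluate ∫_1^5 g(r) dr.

-2*exp(5) - log(5) + 2*exp(1)

An antiderivative is F(r) = -2*exp(r) - log(r).
Then F(5) - F(1) = (-2*exp(5) - log(5)) - (-2*exp(1)) = -2*exp(5) - log(5) + 2*exp(1).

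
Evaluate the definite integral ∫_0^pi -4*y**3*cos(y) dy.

-48 + 12*pi**2

Integrate by parts 3 times (u = y^3, dv = -4*cos(y) dy).
An antiderivative is F(y) = -4*y**3*sin(y) - 12*y**2*cos(y) + 24*y*sin(y) + 24*cos(y).
Then F(pi) - F(0) = (-24 + 12*pi**2) - (24) = -48 + 12*pi**2.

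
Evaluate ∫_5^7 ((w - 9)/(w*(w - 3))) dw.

-3*log(5) - 2*log(2) + 3*log(7)

Factor the denominator: w**2 - 3*w = w(w - 3).
Partial fractions: (w - 9)/(w*(w - 3)) = 3/w - 2/(w - 3).
An antiderivative is F(w) = 3*log(w) - 2*log(w - 3).
Then F(7) - F(5) = (-4*log(2) + 3*log(7)) - (-2*log(2) + 3*log(5)) = -3*log(5) - 2*log(2) + 3*log(7).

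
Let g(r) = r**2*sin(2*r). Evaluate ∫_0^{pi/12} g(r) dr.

Integrate by parts twice (u = r^2, dv = sin(2*r) dr).
An antiderivative is F(r) = -r**2*cos(2*r)/2 + r*sin(2*r)/2 + cos(2*r)/4.
Then F(pi/12) - F(0) = (-sqrt(3)*pi**2/576 + pi/48 + sqrt(3)/8) - (1/4) = -1/4 - sqrt(3)*pi**2/576 + pi/48 + sqrt(3)/8.

-1/4 - sqrt(3)*pi**2/576 + pi/48 + sqrt(3)/8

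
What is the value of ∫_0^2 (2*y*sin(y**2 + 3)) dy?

cos(3) - cos(7)

Let u = y**2 + 3, so du = 2*y dy. When y = 0, u = 3; when y = 2, u = 7.
The integral becomes ∫ sin(u) du from 3 to 7, with antiderivative -cos(u).
Back in y: F(y) = -cos(y**2 + 3).
Then F(2) - F(0) = (-cos(7)) - (-cos(3)) = cos(3) - cos(7).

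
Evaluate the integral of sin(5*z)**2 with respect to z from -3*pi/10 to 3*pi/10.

Use the identity sin^2(5*z) = (1 - cos(10*z))/2.
An antiderivative is F(z) = z/2 - sin(10*z)/20.
Then F(3*pi/10) - F(-3*pi/10) = (3*pi/20) - (-3*pi/20) = 3*pi/10.

3*pi/10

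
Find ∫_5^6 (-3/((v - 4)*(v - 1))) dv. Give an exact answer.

Factor the denominator: v**2 - 5*v + 4 = (v - 1)(v - 4).
Partial fractions: -3/((v - 4)*(v - 1)) = 1/(v - 1) - 1/(v - 4).
An antiderivative is F(v) = -log(v - 4) + log(v - 1).
Then F(6) - F(5) = (log(5/2)) - (log(4)) = log(5/8).

log(5/8)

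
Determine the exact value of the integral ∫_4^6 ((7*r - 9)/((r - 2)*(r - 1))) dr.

-2*log(3) + 2*log(5) + 5*log(2)

Factor the denominator: r**2 - 3*r + 2 = (r - 1)(r - 2).
Partial fractions: (7*r - 9)/((r - 2)*(r - 1)) = 2/(r - 1) + 5/(r - 2).
An antiderivative is F(r) = 5*log(r - 2) + 2*log(r - 1).
Then F(6) - F(4) = (2*log(5) + 10*log(2)) - (2*log(3) + 5*log(2)) = -2*log(3) + 2*log(5) + 5*log(2).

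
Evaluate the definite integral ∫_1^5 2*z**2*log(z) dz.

Integrate by parts once (u = ln z, dv = 2*z**2 dz).
An antiderivative is F(z) = 2*z**3*(3*log(z) - 1)/9.
Then F(5) - F(1) = (-250/9 + 250*log(5)/3) - (-2/9) = -248/9 + 250*log(5)/3.

-248/9 + 250*log(5)/3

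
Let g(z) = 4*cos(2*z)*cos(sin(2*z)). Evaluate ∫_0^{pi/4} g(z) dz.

2*sin(1)

Let u = sin(2*z), so du = 2*cos(2*z) dz. When z = 0, u = 0; when z = pi/4, u = 1.
The integral becomes 2·∫ cos(u) du from 0 to 1, with antiderivative 2*sin(u).
Back in z: F(z) = 2*sin(sin(2*z)).
Then F(pi/4) - F(0) = (2*sin(1)) - (0) = 2*sin(1).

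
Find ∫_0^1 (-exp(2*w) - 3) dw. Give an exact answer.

An antiderivative is F(w) = -exp(2*w)/2 - 3*w.
Then F(1) - F(0) = (-exp(2)/2 - 3) - (-1/2) = -exp(2)/2 - 5/2.

-exp(2)/2 - 5/2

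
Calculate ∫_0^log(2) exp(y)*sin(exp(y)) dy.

-cos(2) + cos(1)

Let u = exp(y), so du = exp(y) dy. When y = 0, u = 1; when y = log(2), u = 2.
The integral becomes ∫ sin(u) du from 1 to 2, with antiderivative -cos(u).
Back in y: F(y) = -cos(exp(y)).
Then F(log(2)) - F(0) = (-cos(2)) - (-cos(1)) = -cos(2) + cos(1).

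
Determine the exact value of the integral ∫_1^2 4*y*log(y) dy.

-3 + 8*log(2)

Integrate by parts once (u = ln y, dv = 4*y dy).
An antiderivative is F(y) = y**2*(2*log(y) - 1).
Then F(2) - F(1) = (-4 + 8*log(2)) - (-1) = -3 + 8*log(2).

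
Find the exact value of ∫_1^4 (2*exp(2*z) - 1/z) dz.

-exp(2) - log(4) + exp(8)

An antiderivative is F(z) = exp(2*z) - log(z).
Then F(4) - F(1) = (-log(4) + exp(8)) - (exp(2)) = -exp(2) - log(4) + exp(8).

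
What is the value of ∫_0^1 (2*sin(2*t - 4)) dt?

Let u = 2*t - 4, so du = 2 dt. When t = 0, u = -4; when t = 1, u = -2.
The integral becomes ∫ sin(u) du from -4 to -2, with antiderivative -cos(u).
Back in t: F(t) = -cos(2*t - 4).
Then F(1) - F(0) = (-cos(2)) - (-cos(4)) = cos(4) - cos(2).

cos(4) - cos(2)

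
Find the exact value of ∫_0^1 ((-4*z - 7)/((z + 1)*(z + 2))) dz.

Factor the denominator: z**2 + 3*z + 2 = (z + 2)(z + 1).
Partial fractions: (-4*z - 7)/((z + 1)*(z + 2)) = -1/(z + 2) - 3/(z + 1).
An antiderivative is F(z) = -3*log(z + 1) - log(z + 2).
Then F(1) - F(0) = (-log(24)) - (-log(2)) = -log(12).

-log(12)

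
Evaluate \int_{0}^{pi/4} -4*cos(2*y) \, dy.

-2

An antiderivative is F(y) = -2*sin(2*y).
Then F(pi/4) - F(0) = (-2) - (0) = -2.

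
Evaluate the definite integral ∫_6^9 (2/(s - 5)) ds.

log(16)

An antiderivative is F(s) = 2*log(s - 5).
Then F(9) - F(6) = (log(16)) - (0) = log(16).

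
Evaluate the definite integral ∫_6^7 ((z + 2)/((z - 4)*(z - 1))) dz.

log(15/8)

Factor the denominator: z**2 - 5*z + 4 = (z - 1)(z - 4).
Partial fractions: (z + 2)/((z - 4)*(z - 1)) = -1/(z - 1) + 2/(z - 4).
An antiderivative is F(z) = 2*log(z - 4) - log(z - 1).
Then F(7) - F(6) = (log(3/2)) - (log(4/5)) = log(15/8).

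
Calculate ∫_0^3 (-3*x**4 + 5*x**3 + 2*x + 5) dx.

-411/20

By the power rule, an antiderivative is F(x) = -3*x**5/5 + 5*x**4/4 + x**2 + 5*x.
Then F(3) - F(0) = (-411/20) - (0) = -411/20.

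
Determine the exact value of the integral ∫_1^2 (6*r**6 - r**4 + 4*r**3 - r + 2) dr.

By the power rule, an antiderivative is F(r) = 6*r**7/7 - r**5/5 + r**4 - r**2/2 + 2*r.
Then F(2) - F(1) = (4246/35) - (221/70) = 8271/70.

8271/70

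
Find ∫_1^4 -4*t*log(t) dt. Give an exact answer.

15 - 64*log(2)

Integrate by parts once (u = ln t, dv = -4*t dt).
An antiderivative is F(t) = -t**2*(2*log(t) - 1).
Then F(4) - F(1) = (16 - 64*log(2)) - (1) = 15 - 64*log(2).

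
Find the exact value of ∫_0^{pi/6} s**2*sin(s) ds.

Integrate by parts twice (u = s^2, dv = sin(s) ds).
An antiderivative is F(s) = -s**2*cos(s) + 2*s*sin(s) + 2*cos(s).
Then F(pi/6) - F(0) = (-sqrt(3)*pi**2/72 + pi/6 + sqrt(3)) - (2) = -2 - sqrt(3)*pi**2/72 + pi/6 + sqrt(3).

-2 - sqrt(3)*pi**2/72 + pi/6 + sqrt(3)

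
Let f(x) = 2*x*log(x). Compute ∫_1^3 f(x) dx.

-4 + 9*log(3)

Integrate by parts once (u = ln x, dv = 2*x dx).
An antiderivative is F(x) = x**2*(2*log(x) - 1)/2.
Then F(3) - F(1) = (-9/2 + 9*log(3)) - (-1/2) = -4 + 9*log(3).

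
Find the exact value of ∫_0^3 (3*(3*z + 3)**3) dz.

20655/4

Let u = 3*z + 3, so du = 3 dz. When z = 0, u = 3; when z = 3, u = 12.
The integral becomes ∫ u**3 du from 3 to 12, with antiderivative u**4/4.
Back in z: F(z) = (3*z + 3)**4/4.
Then F(3) - F(0) = (5184) - (81/4) = 20655/4.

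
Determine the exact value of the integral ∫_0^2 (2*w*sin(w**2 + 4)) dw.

cos(4) - cos(8)

Let u = w**2 + 4, so du = 2*w dw. When w = 0, u = 4; when w = 2, u = 8.
The integral becomes ∫ sin(u) du from 4 to 8, with antiderivative -cos(u).
Back in w: F(w) = -cos(w**2 + 4).
Then F(2) - F(0) = (-cos(8)) - (-cos(4)) = cos(4) - cos(8).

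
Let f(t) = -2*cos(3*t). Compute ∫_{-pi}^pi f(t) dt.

An antiderivative is F(t) = -2*sin(3*t)/3.
Then F(pi) - F(-pi) = (0) - (0) = 0.

0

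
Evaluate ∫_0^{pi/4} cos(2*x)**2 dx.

Use the identity cos^2(2*x) = (1 + cos(4*x))/2.
An antiderivative is F(x) = x/2 + sin(4*x)/8.
Then F(pi/4) - F(0) = (pi/8) - (0) = pi/8.

pi/8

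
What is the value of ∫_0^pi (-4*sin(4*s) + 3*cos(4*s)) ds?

An antiderivative is F(s) = 3*sin(4*s)/4 + cos(4*s).
Then F(pi) - F(0) = (1) - (1) = 0.

0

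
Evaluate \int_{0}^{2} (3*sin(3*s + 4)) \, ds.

Let u = 3*s + 4, so du = 3 ds. When s = 0, u = 4; when s = 2, u = 10.
The integral becomes ∫ sin(u) du from 4 to 10, with antiderivative -cos(u).
Back in s: F(s) = -cos(3*s + 4).
Then F(2) - F(0) = (-cos(10)) - (-cos(4)) = cos(4) - cos(10).

cos(4) - cos(10)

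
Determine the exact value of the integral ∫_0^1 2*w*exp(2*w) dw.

1/2 + exp(2)/2

Integrate by parts once (u = w, dv = 2*exp(2*w) dw).
An antiderivative is F(w) = (2*w - 1)*exp(2*w)/2.
Then F(1) - F(0) = (exp(2)/2) - (-1/2) = 1/2 + exp(2)/2.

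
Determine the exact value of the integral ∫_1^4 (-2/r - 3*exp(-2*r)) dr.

-4*log(2) - 3*exp(-2)/2 + 3*exp(-8)/2

An antiderivative is F(r) = -2*log(r) + 3*exp(-2*r)/2.
Then F(4) - F(1) = (-4*log(2) + 3*exp(-8)/2) - (3*exp(-2)/2) = -4*log(2) - 3*exp(-2)/2 + 3*exp(-8)/2.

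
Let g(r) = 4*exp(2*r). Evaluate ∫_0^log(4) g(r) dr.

30

An antiderivative is F(r) = 2*exp(2*r).
Then F(log(4)) - F(0) = (32) - (2) = 30.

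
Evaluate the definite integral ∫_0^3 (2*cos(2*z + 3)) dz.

Let u = 2*z + 3, so du = 2 dz. When z = 0, u = 3; when z = 3, u = 9.
The integral becomes ∫ cos(u) du from 3 to 9, with antiderivative sin(u).
Back in z: F(z) = sin(2*z + 3).
Then F(3) - F(0) = (sin(9)) - (sin(3)) = -sin(3) + sin(9).

-sin(3) + sin(9)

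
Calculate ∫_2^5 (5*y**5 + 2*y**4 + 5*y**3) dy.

By the power rule, an antiderivative is F(y) = 5*y**6/6 + 2*y**5/5 + 5*y**4/4.
Then F(5) - F(2) = (180625/12) - (1292/15) = 299319/20.

299319/20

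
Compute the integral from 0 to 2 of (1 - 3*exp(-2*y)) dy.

(3 + exp(4))*exp(-4)/2

An antiderivative is F(y) = y + 3*exp(-2*y)/2.
Then F(2) - F(0) = (3*exp(-4)/2 + 2) - (3/2) = (3 + exp(4))*exp(-4)/2.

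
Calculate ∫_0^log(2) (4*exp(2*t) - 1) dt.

6 - log(2)

An antiderivative is F(t) = 2*exp(2*t) - t.
Then F(log(2)) - F(0) = (8 - log(2)) - (2) = 6 - log(2).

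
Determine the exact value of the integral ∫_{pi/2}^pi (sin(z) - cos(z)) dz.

An antiderivative is F(z) = -sin(z) - cos(z).
Then F(pi) - F(pi/2) = (1) - (-1) = 2.

2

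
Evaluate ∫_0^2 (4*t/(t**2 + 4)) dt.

log(4)

Let u = t**2 + 4, so du = 2*t dt. When t = 0, u = 4; when t = 2, u = 8.
The integral becomes 2·∫ 1/u du from 4 to 8, with antiderivative 2*log(u).
Back in t: F(t) = 2*log(t**2 + 4).
Then F(2) - F(0) = (log(64)) - (log(16)) = log(4).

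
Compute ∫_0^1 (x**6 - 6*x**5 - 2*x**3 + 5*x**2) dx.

By the power rule, an antiderivative is F(x) = x**7/7 - x**6 - x**4/2 + 5*x**3/3.
Then F(1) - F(0) = (13/42) - (0) = 13/42.

13/42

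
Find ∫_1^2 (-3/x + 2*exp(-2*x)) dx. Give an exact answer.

-3*log(2) - exp(-4) + exp(-2)

An antiderivative is F(x) = -3*log(x) - exp(-2*x).
Then F(2) - F(1) = (-3*log(2) - exp(-4)) - (-exp(-2)) = -3*log(2) - exp(-4) + exp(-2).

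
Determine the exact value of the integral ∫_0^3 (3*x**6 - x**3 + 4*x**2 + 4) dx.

27021/28

By the power rule, an antiderivative is F(x) = 3*x**7/7 - x**4/4 + 4*x**3/3 + 4*x.
Then F(3) - F(0) = (27021/28) - (0) = 27021/28.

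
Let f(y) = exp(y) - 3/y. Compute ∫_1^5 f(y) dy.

-3*log(5) - exp(1) + exp(5)

An antiderivative is F(y) = exp(y) - 3*log(y).
Then F(5) - F(1) = (-3*log(5) + exp(5)) - (exp(1)) = -3*log(5) - exp(1) + exp(5).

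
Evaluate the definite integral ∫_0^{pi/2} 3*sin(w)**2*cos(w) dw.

1

Let u = sin(w), so du = cos(w) dw. When w = 0, u = 0; when w = pi/2, u = 1.
The integral becomes 3·∫ u**2 du from 0 to 1, with antiderivative u**3.
Back in w: F(w) = sin(w)**3.
Then F(pi/2) - F(0) = (1) - (0) = 1.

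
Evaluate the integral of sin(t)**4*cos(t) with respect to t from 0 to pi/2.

Let u = sin(t), so du = cos(t) dt. When t = 0, u = 0; when t = pi/2, u = 1.
The integral becomes ∫ u**4 du from 0 to 1, with antiderivative u**5/5.
Back in t: F(t) = sin(t)**5/5.
Then F(pi/2) - F(0) = (1/5) - (0) = 1/5.

1/5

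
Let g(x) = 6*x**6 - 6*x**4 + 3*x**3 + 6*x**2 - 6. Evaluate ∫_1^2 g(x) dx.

By the power rule, an antiderivative is F(x) = 6*x**7/7 - 6*x**5/5 + 3*x**4/4 + 2*x**3 - 6*x.
Then F(2) - F(1) = (3056/35) - (-503/140) = 12727/140.

12727/140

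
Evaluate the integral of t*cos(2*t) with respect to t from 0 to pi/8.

Integrate by parts once (u = t, dv = cos(2*t) dt).
An antiderivative is F(t) = t*sin(2*t)/2 + cos(2*t)/4.
Then F(pi/8) - F(0) = (sqrt(2)*(pi + 4)/32) - (1/4) = -1/4 + sqrt(2)*pi/32 + sqrt(2)/8.

-1/4 + sqrt(2)*pi/32 + sqrt(2)/8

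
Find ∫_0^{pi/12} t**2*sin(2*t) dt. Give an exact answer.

-1/4 - sqrt(3)*pi**2/576 + pi/48 + sqrt(3)/8

Integrate by parts twice (u = t^2, dv = sin(2*t) dt).
An antiderivative is F(t) = -t**2*cos(2*t)/2 + t*sin(2*t)/2 + cos(2*t)/4.
Then F(pi/12) - F(0) = (-sqrt(3)*pi**2/576 + pi/48 + sqrt(3)/8) - (1/4) = -1/4 - sqrt(3)*pi**2/576 + pi/48 + sqrt(3)/8.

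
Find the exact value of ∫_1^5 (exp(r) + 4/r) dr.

An antiderivative is F(r) = exp(r) + 4*log(r).
Then F(5) - F(1) = (4*log(5) + exp(5)) - (exp(1)) = -exp(1) + 4*log(5) + exp(5).

-exp(1) + 4*log(5) + exp(5)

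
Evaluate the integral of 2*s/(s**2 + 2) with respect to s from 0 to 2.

log(3)

Let u = s**2 + 2, so du = 2*s ds. When s = 0, u = 2; when s = 2, u = 6.
The integral becomes ∫ 1/u du from 2 to 6, with antiderivative log(u).
Back in s: F(s) = log(s**2 + 2).
Then F(2) - F(0) = (log(6)) - (log(2)) = log(3).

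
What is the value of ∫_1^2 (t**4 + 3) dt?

By the power rule, an antiderivative is F(t) = t**5/5 + 3*t.
Then F(2) - F(1) = (62/5) - (16/5) = 46/5.

46/5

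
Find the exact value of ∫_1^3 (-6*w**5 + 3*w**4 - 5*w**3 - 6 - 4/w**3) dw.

By the power rule, an antiderivative is F(w) = -w**6 + 3*w**5/5 - 5*w**4/4 - 6*w + 2/w**2.
Then F(3) - F(1) = (-126401/180) - (-113/20) = -31346/45.

-31346/45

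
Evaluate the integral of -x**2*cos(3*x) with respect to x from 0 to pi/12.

Integrate by parts twice (u = x^2, dv = -cos(3*x) dx).
An antiderivative is F(x) = -x**2*sin(3*x)/3 - 2*x*cos(3*x)/9 + 2*sin(3*x)/27.
Then F(pi/12) - F(0) = (sqrt(2)*(-8*pi - pi**2 + 32)/864) - (0) = sqrt(2)*(-8*pi - pi**2 + 32)/864.

sqrt(2)*(-8*pi - pi**2 + 32)/864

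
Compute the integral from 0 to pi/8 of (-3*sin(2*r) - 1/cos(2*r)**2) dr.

-2 + 3*sqrt(2)/4

An antiderivative is F(r) = 3*cos(2*r)/2 - tan(2*r)/2.
Then F(pi/8) - F(0) = (-1/2 + 3*sqrt(2)/4) - (3/2) = -2 + 3*sqrt(2)/4.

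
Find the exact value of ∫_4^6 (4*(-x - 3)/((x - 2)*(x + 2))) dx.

Factor the denominator: x**2 - 4 = (x + 2)(x - 2).
Partial fractions: 4*(-x - 3)/((x - 2)*(x + 2)) = 1/(x + 2) - 5/(x - 2).
An antiderivative is F(x) = -5*log(x - 2) + log(x + 2).
Then F(6) - F(4) = (-7*log(2)) - (log(3/16)) = -log(24).

-log(24)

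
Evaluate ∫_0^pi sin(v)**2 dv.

Use the identity sin^2(v) = (1 - cos(2*v))/2.
An antiderivative is F(v) = v/2 - sin(2*v)/4.
Then F(pi) - F(0) = (pi/2) - (0) = pi/2.

pi/2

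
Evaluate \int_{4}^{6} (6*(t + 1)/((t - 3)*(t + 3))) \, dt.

-2*log(7) + 8*log(3)

Factor the denominator: t**2 - 9 = (t + 3)(t - 3).
Partial fractions: 6*(t + 1)/((t - 3)*(t + 3)) = 2/(t + 3) + 4/(t - 3).
An antiderivative is F(t) = 4*log(t - 3) + 2*log(t + 3).
Then F(6) - F(4) = (8*log(3)) - (log(49)) = -2*log(7) + 8*log(3).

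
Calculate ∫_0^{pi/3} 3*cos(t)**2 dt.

Use the identity cos^2(t) = (1 + cos(2*t))/2.
An antiderivative is F(t) = 3*t/2 + 3*sin(2*t)/4.
Then F(pi/3) - F(0) = (3*sqrt(3)/8 + pi/2) - (0) = 3*sqrt(3)/8 + pi/2.

3*sqrt(3)/8 + pi/2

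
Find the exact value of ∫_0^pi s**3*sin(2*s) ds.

Integrate by parts 3 times (u = s^3, dv = sin(2*s) ds).
An antiderivative is F(s) = -s**3*cos(2*s)/2 + 3*s**2*sin(2*s)/4 + 3*s*cos(2*s)/4 - 3*sin(2*s)/8.
Then F(pi) - F(0) = (pi*(3 - 2*pi**2)/4) - (0) = pi*(3 - 2*pi**2)/4.

pi*(3 - 2*pi**2)/4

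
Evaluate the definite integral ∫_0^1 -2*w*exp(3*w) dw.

-4*exp(3)/9 - 2/9

Integrate by parts once (u = w, dv = -2*exp(3*w) dw).
An antiderivative is F(w) = (-6*w + 2)*exp(3*w)/9.
Then F(1) - F(0) = (-4*exp(3)/9) - (2/9) = -4*exp(3)/9 - 2/9.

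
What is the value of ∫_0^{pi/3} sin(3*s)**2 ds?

Use the identity sin^2(3*s) = (1 - cos(6*s))/2.
An antiderivative is F(s) = s/2 - sin(6*s)/12.
Then F(pi/3) - F(0) = (pi/6) - (0) = pi/6.

pi/6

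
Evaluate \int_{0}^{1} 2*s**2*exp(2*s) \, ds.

Integrate by parts twice (u = s^2, dv = 2*exp(2*s) ds).
An antiderivative is F(s) = (2*s**2 - 2*s + 1)*exp(2*s)/2.
Then F(1) - F(0) = (exp(2)/2) - (1/2) = -1/2 + exp(2)/2.

-1/2 + exp(2)/2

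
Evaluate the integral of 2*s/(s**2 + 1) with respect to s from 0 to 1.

log(2)

Let u = s**2 + 1, so du = 2*s ds. When s = 0, u = 1; when s = 1, u = 2.
The integral becomes ∫ 1/u du from 1 to 2, with antiderivative log(u).
Back in s: F(s) = log(s**2 + 1).
Then F(1) - F(0) = (log(2)) - (0) = log(2).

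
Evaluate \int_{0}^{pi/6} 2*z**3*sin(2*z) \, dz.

Integrate by parts 3 times (u = z^3, dv = 2*sin(2*z) dz).
An antiderivative is F(z) = -z**3*cos(2*z) + 3*z**2*sin(2*z)/2 + 3*z*cos(2*z)/2 - 3*sin(2*z)/4.
Then F(pi/6) - F(0) = (-3*sqrt(3)/8 - pi**3/432 + sqrt(3)*pi**2/48 + pi/8) - (0) = -3*sqrt(3)/8 - pi**3/432 + sqrt(3)*pi**2/48 + pi/8.

-3*sqrt(3)/8 - pi**3/432 + sqrt(3)*pi**2/48 + pi/8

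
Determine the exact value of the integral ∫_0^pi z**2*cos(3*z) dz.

Integrate by parts twice (u = z^2, dv = cos(3*z) dz).
An antiderivative is F(z) = z**2*sin(3*z)/3 + 2*z*cos(3*z)/9 - 2*sin(3*z)/27.
Then F(pi) - F(0) = (-2*pi/9) - (0) = -2*pi/9.

-2*pi/9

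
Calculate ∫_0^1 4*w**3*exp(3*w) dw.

8/27 + 16*exp(3)/27

Integrate by parts 3 times (u = w^3, dv = 4*exp(3*w) dw).
An antiderivative is F(w) = (36*w**3 - 36*w**2 + 24*w - 8)*exp(3*w)/27.
Then F(1) - F(0) = (16*exp(3)/27) - (-8/27) = 8/27 + 16*exp(3)/27.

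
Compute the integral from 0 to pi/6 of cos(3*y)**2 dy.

pi/12

Use the identity cos^2(3*y) = (1 + cos(6*y))/2.
An antiderivative is F(y) = y/2 + sin(6*y)/12.
Then F(pi/6) - F(0) = (pi/12) - (0) = pi/12.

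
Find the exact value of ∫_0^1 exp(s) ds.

An antiderivative is F(s) = exp(s).
Then F(1) - F(0) = (E) - (1) = -1 + E.

-1 + E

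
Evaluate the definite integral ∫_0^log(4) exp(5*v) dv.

1023/5

Let u = exp(v), so du = exp(v) dv. When v = 0, u = 1; when v = log(4), u = 4.
The integral becomes ∫ u**4 du from 1 to 4, with antiderivative u**5/5.
Back in v: F(v) = exp(5*v)/5.
Then F(log(4)) - F(0) = (1024/5) - (1/5) = 1023/5.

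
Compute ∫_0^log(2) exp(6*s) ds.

Let u = exp(s), so du = exp(s) ds. When s = 0, u = 1; when s = log(2), u = 2.
The integral becomes ∫ u**5 du from 1 to 2, with antiderivative u**6/6.
Back in s: F(s) = exp(6*s)/6.
Then F(log(2)) - F(0) = (32/3) - (1/6) = 21/2.

21/2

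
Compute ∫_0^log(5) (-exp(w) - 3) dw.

-3*log(5) - 4

An antiderivative is F(w) = -3*w - exp(w).
Then F(log(5)) - F(0) = (-5 - 3*log(5)) - (-1) = -3*log(5) - 4.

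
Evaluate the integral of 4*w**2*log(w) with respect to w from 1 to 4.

Integrate by parts once (u = ln w, dv = 4*w**2 dw).
An antiderivative is F(w) = 4*w**3*(3*log(w) - 1)/9.
Then F(4) - F(1) = (-256/9 + 512*log(2)/3) - (-4/9) = -28 + 512*log(2)/3.

-28 + 512*log(2)/3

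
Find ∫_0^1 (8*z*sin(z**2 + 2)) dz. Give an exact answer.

4*cos(2) - 4*cos(3)

Let u = z**2 + 2, so du = 2*z dz. When z = 0, u = 2; when z = 1, u = 3.
The integral becomes 4·∫ sin(u) du from 2 to 3, with antiderivative -4*cos(u).
Back in z: F(z) = -4*cos(z**2 + 2).
Then F(1) - F(0) = (-4*cos(3)) - (-4*cos(2)) = 4*cos(2) - 4*cos(3).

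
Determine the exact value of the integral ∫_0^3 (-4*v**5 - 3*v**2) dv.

-513

By the power rule, an antiderivative is F(v) = -2*v**6/3 - v**3.
Then F(3) - F(0) = (-513) - (0) = -513.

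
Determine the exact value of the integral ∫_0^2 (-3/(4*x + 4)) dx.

-3*log(3)/4

An antiderivative is F(x) = -3*log(4*x + 4)/4.
Then F(2) - F(0) = (-3*log(12)/4) - (-3*log(2)/2) = -3*log(3)/4.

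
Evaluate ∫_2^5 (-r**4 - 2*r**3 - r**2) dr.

-9621/10

By the power rule, an antiderivative is F(r) = -r**5/5 - r**4/2 - r**3/3.
Then F(5) - F(2) = (-5875/6) - (-256/15) = -9621/10.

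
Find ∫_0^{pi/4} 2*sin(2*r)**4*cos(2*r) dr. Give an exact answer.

1/5

Let u = sin(2*r), so du = 2*cos(2*r) dr. When r = 0, u = 0; when r = pi/4, u = 1.
The integral becomes ∫ u**4 du from 0 to 1, with antiderivative u**5/5.
Back in r: F(r) = sin(2*r)**5/5.
Then F(pi/4) - F(0) = (1/5) - (0) = 1/5.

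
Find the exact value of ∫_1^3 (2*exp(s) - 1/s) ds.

-2*exp(1) - log(3) + 2*exp(3)

An antiderivative is F(s) = 2*exp(s) - log(s).
Then F(3) - F(1) = (-log(3) + 2*exp(3)) - (2*exp(1)) = -2*exp(1) - log(3) + 2*exp(3).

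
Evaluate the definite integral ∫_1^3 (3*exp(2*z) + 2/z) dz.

An antiderivative is F(z) = 3*exp(2*z)/2 + 2*log(z).
Then F(3) - F(1) = (log(9) + 3*exp(6)/2) - (3*exp(2)/2) = -3*exp(2)/2 + log(9) + 3*exp(6)/2.

-3*exp(2)/2 + log(9) + 3*exp(6)/2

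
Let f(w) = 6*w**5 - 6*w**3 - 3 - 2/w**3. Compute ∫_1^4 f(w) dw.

59241/16

By the power rule, an antiderivative is F(w) = w**6 - 3*w**4/2 - 3*w + w**(-2).
Then F(4) - F(1) = (59201/16) - (-5/2) = 59241/16.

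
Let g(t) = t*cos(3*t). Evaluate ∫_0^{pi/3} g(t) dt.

Integrate by parts once (u = t, dv = cos(3*t) dt).
An antiderivative is F(t) = t*sin(3*t)/3 + cos(3*t)/9.
Then F(pi/3) - F(0) = (-1/9) - (1/9) = -2/9.

-2/9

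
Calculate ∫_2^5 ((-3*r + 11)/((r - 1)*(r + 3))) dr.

-11*log(2) + 5*log(5)

Factor the denominator: r**2 + 2*r - 3 = (r + 3)(r - 1).
Partial fractions: (-3*r + 11)/((r - 1)*(r + 3)) = -5/(r + 3) + 2/(r - 1).
An antiderivative is F(r) = 2*log(r - 1) - 5*log(r + 3).
Then F(5) - F(2) = (-11*log(2)) - (-5*log(5)) = -11*log(2) + 5*log(5).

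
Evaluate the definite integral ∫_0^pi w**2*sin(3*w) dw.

-4/27 + pi**2/3

Integrate by parts twice (u = w^2, dv = sin(3*w) dw).
An antiderivative is F(w) = -w**2*cos(3*w)/3 + 2*w*sin(3*w)/9 + 2*cos(3*w)/27.
Then F(pi) - F(0) = (-2/27 + pi**2/3) - (2/27) = -4/27 + pi**2/3.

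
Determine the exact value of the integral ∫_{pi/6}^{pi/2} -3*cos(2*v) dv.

3*sqrt(3)/4

An antiderivative is F(v) = -3*sin(2*v)/2.
Then F(pi/2) - F(pi/6) = (0) - (-3*sqrt(3)/4) = 3*sqrt(3)/4.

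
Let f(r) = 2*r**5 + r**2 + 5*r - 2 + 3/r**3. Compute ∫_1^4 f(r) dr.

By the power rule, an antiderivative is F(r) = r**6/3 + r**3/3 + 5*r**2/2 - 2*r - 3/(2*r**2).
Then F(4) - F(1) = (136183/96) - (-1/3) = 45405/32.

45405/32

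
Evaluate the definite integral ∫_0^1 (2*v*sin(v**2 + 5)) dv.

Let u = v**2 + 5, so du = 2*v dv. When v = 0, u = 5; when v = 1, u = 6.
The integral becomes ∫ sin(u) du from 5 to 6, with antiderivative -cos(u).
Back in v: F(v) = -cos(v**2 + 5).
Then F(1) - F(0) = (-cos(6)) - (-cos(5)) = -cos(6) + cos(5).

-cos(6) + cos(5)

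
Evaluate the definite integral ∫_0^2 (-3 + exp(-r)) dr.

-5 - exp(-2)

An antiderivative is F(r) = -3*r - exp(-r).
Then F(2) - F(0) = (-6 - exp(-2)) - (-1) = -5 - exp(-2).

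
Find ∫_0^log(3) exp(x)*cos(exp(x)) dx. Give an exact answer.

-sin(1) + sin(3)

Let u = exp(x), so du = exp(x) dx. When x = 0, u = 1; when x = log(3), u = 3.
The integral becomes ∫ cos(u) du from 1 to 3, with antiderivative sin(u).
Back in x: F(x) = sin(exp(x)).
Then F(log(3)) - F(0) = (sin(3)) - (sin(1)) = -sin(1) + sin(3).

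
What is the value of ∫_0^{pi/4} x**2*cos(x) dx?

sqrt(2)*(-32 + pi**2 + 8*pi)/32

Integrate by parts twice (u = x^2, dv = cos(x) dx).
An antiderivative is F(x) = x**2*sin(x) + 2*x*cos(x) - 2*sin(x).
Then F(pi/4) - F(0) = (sqrt(2)*(-32 + pi**2 + 8*pi)/32) - (0) = sqrt(2)*(-32 + pi**2 + 8*pi)/32.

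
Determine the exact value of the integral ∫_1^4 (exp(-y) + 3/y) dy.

An antiderivative is F(y) = 3*log(y) - exp(-y).
Then F(4) - F(1) = (-exp(-4) + 6*log(2)) - (-exp(-1)) = -exp(-4) + exp(-1) + 6*log(2).

-exp(-4) + exp(-1) + 6*log(2)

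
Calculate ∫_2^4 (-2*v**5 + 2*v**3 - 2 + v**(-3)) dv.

-39293/32

By the power rule, an antiderivative is F(v) = -v**6/3 + v**4/2 - 2*v - 1/(2*v**2).
Then F(4) - F(2) = (-119555/96) - (-419/24) = -39293/32.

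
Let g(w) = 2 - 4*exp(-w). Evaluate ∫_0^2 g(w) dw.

An antiderivative is F(w) = 2*w + 4*exp(-w).
Then F(2) - F(0) = (4*exp(-2) + 4) - (4) = 4*exp(-2).

4*exp(-2)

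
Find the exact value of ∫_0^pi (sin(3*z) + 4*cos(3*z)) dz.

An antiderivative is F(z) = 4*sin(3*z)/3 - cos(3*z)/3.
Then F(pi) - F(0) = (1/3) - (-1/3) = 2/3.

2/3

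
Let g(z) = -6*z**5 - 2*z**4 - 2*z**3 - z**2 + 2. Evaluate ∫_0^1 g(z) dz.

-7/30

By the power rule, an antiderivative is F(z) = -z**6 - 2*z**5/5 - z**4/2 - z**3/3 + 2*z.
Then F(1) - F(0) = (-7/30) - (0) = -7/30.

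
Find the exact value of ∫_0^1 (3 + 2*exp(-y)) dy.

An antiderivative is F(y) = 3*y - 2*exp(-y).
Then F(1) - F(0) = (3 - 2*exp(-1)) - (-2) = 5 - 2*exp(-1).

5 - 2*exp(-1)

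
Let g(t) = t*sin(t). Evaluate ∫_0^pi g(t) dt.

Integrate by parts once (u = t, dv = sin(t) dt).
An antiderivative is F(t) = -t*cos(t) + sin(t).
Then F(pi) - F(0) = (pi) - (0) = pi.

pi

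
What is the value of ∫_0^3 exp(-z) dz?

An antiderivative is F(z) = -exp(-z).
Then F(3) - F(0) = (-exp(-3)) - (-1) = 1 - exp(-3).

1 - exp(-3)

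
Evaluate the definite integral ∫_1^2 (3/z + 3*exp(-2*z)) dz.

An antiderivative is F(z) = 3*log(z) - 3*exp(-2*z)/2.
Then F(2) - F(1) = (-3*exp(-4)/2 + 3*log(2)) - (-3*exp(-2)/2) = -3*exp(-4)/2 + 3*exp(-2)/2 + 3*log(2).

-3*exp(-4)/2 + 3*exp(-2)/2 + 3*log(2)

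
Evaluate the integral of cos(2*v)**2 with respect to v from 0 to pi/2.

pi/4

Use the identity cos^2(2*v) = (1 + cos(4*v))/2.
An antiderivative is F(v) = v/2 + sin(4*v)/8.
Then F(pi/2) - F(0) = (pi/4) - (0) = pi/4.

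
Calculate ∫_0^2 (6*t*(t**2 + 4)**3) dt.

2880

Let u = t**2 + 4, so du = 2*t dt. When t = 0, u = 4; when t = 2, u = 8.
The integral becomes 3·∫ u**3 du from 4 to 8, with antiderivative 3*u**4/4.
Back in t: F(t) = 3*(t**2 + 4)**4/4.
Then F(2) - F(0) = (3072) - (192) = 2880.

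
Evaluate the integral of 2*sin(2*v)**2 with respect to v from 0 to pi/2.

Use the identity sin^2(2*v) = (1 - cos(4*v))/2.
An antiderivative is F(v) = v - sin(4*v)/4.
Then F(pi/2) - F(0) = (pi/2) - (0) = pi/2.

pi/2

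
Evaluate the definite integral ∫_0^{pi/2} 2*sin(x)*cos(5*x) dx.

Use the identity sin(x)cos(5*x) = [sin(6*x) + sin(-4*x)]/2.
An antiderivative is F(x) = cos(4*x)/4 - cos(6*x)/6.
Then F(pi/2) - F(0) = (5/12) - (1/12) = 1/3.

1/3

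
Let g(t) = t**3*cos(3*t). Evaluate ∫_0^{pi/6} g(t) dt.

-pi/27 + pi**3/648 + 2/27

Integrate by parts 3 times (u = t^3, dv = cos(3*t) dt).
An antiderivative is F(t) = t**3*sin(3*t)/3 + t**2*cos(3*t)/3 - 2*t*sin(3*t)/9 - 2*cos(3*t)/27.
Then F(pi/6) - F(0) = (pi*(-24 + pi**2)/648) - (-2/27) = -pi/27 + pi**3/648 + 2/27.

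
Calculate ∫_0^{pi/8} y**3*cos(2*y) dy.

Integrate by parts 3 times (u = y^3, dv = cos(2*y) dy).
An antiderivative is F(y) = y**3*sin(2*y)/2 + 3*y**2*cos(2*y)/4 - 3*y*sin(2*y)/4 - 3*cos(2*y)/8.
Then F(pi/8) - F(0) = (sqrt(2)*(-384 - 96*pi + pi**3 + 12*pi**2)/2048) - (-3/8) = -3*sqrt(2)/16 - 3*sqrt(2)*pi/64 + sqrt(2)*pi**3/2048 + 3*sqrt(2)*pi**2/512 + 3/8.

-3*sqrt(2)/16 - 3*sqrt(2)*pi/64 + sqrt(2)*pi**3/2048 + 3*sqrt(2)*pi**2/512 + 3/8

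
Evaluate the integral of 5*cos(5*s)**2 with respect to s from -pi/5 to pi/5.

pi

Use the identity cos^2(5*s) = (1 + cos(10*s))/2.
An antiderivative is F(s) = 5*s/2 + sin(10*s)/4.
Then F(pi/5) - F(-pi/5) = (pi/2) - (-pi/2) = pi.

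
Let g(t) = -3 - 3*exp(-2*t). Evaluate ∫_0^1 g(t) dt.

-9/2 + 3*exp(-2)/2

An antiderivative is F(t) = -3*t + 3*exp(-2*t)/2.
Then F(1) - F(0) = (-3 + 3*exp(-2)/2) - (3/2) = -9/2 + 3*exp(-2)/2.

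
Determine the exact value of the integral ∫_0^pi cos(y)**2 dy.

pi/2

Use the identity cos^2(y) = (1 + cos(2*y))/2.
An antiderivative is F(y) = y/2 + sin(2*y)/4.
Then F(pi) - F(0) = (pi/2) - (0) = pi/2.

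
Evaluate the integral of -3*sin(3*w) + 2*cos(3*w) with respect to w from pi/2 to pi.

An antiderivative is F(w) = 2*sin(3*w)/3 + cos(3*w).
Then F(pi) - F(pi/2) = (-1) - (-2/3) = -1/3.

-1/3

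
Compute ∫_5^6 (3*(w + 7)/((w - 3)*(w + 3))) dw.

Factor the denominator: w**2 - 9 = (w + 3)(w - 3).
Partial fractions: 3*(w + 7)/((w - 3)*(w + 3)) = -2/(w + 3) + 5/(w - 3).
An antiderivative is F(w) = 5*log(w - 3) - 2*log(w + 3).
Then F(6) - F(5) = (log(3)) - (-log(2)) = log(6).

log(6)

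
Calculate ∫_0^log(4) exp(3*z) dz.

Let u = exp(z), so du = exp(z) dz. When z = 0, u = 1; when z = log(4), u = 4.
The integral becomes ∫ u**2 du from 1 to 4, with antiderivative u**3/3.
Back in z: F(z) = exp(3*z)/3.
Then F(log(4)) - F(0) = (64/3) - (1/3) = 21.

21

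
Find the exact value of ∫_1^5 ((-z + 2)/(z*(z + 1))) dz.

Factor the denominator: z**2 + z = (z + 1)z.
Partial fractions: (-z + 2)/(z*(z + 1)) = -3/(z + 1) + 2/z.
An antiderivative is F(z) = 2*log(z) - 3*log(z + 1).
Then F(5) - F(1) = (-3*log(3) - 3*log(2) + 2*log(5)) - (-log(8)) = log(25/27).

log(25/27)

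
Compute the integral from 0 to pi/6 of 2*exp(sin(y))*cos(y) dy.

Let u = sin(y), so du = cos(y) dy. When y = 0, u = 0; when y = pi/6, u = 1/2.
The integral becomes 2·∫ exp(u) du from 0 to 1/2, with antiderivative 2*exp(u).
Back in y: F(y) = 2*exp(sin(y)).
Then F(pi/6) - F(0) = (2*exp(1/2)) - (2) = -2 + 2*exp(1/2).

-2 + 2*exp(1/2)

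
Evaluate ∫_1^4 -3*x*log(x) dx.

Integrate by parts once (u = ln x, dv = -3*x dx).
An antiderivative is F(x) = -3*x**2*(2*log(x) - 1)/4.
Then F(4) - F(1) = (12 - 48*log(2)) - (3/4) = 45/4 - 48*log(2).

45/4 - 48*log(2)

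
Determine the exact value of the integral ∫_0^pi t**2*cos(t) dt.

Integrate by parts twice (u = t^2, dv = cos(t) dt).
An antiderivative is F(t) = t**2*sin(t) + 2*t*cos(t) - 2*sin(t).
Then F(pi) - F(0) = (-2*pi) - (0) = -2*pi.

-2*pi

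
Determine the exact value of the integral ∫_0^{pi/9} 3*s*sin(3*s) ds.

Integrate by parts once (u = s, dv = 3*sin(3*s) ds).
An antiderivative is F(s) = -s*cos(3*s) + sin(3*s)/3.
Then F(pi/9) - F(0) = (-pi/18 + sqrt(3)/6) - (0) = -pi/18 + sqrt(3)/6.

-pi/18 + sqrt(3)/6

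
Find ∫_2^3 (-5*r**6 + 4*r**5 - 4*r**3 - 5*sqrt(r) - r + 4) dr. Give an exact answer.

-45817/42 - 10*sqrt(3) + 20*sqrt(2)/3

By the power rule, an antiderivative is F(r) = -5*r**7/7 + 2*r**6/3 - r**4 - 10*r**(3/2)/3 - r**2/2 + 4*r.
Then F(3) - F(2) = (-16095/14 - 10*sqrt(3)) - (-1234/21 - 20*sqrt(2)/3) = -45817/42 - 10*sqrt(3) + 20*sqrt(2)/3.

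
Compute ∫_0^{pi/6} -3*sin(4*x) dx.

-9/8

An antiderivative is F(x) = 3*cos(4*x)/4.
Then F(pi/6) - F(0) = (-3/8) - (3/4) = -9/8.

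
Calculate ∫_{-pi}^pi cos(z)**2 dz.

Use the identity cos^2(z) = (1 + cos(2*z))/2.
An antiderivative is F(z) = z/2 + sin(2*z)/4.
Then F(pi) - F(-pi) = (pi/2) - (-pi/2) = pi.

pi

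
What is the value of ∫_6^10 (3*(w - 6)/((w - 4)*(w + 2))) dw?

log(27/16)

Factor the denominator: w**2 - 2*w - 8 = (w + 2)(w - 4).
Partial fractions: 3*(w - 6)/((w - 4)*(w + 2)) = 4/(w + 2) - 1/(w - 4).
An antiderivative is F(w) = -log(w - 4) + 4*log(w + 2).
Then F(10) - F(6) = (3*log(3) + 7*log(2)) - (11*log(2)) = log(27/16).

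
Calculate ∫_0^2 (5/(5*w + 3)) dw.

log(13/3)

Let u = 5*w + 3, so du = 5 dw. When w = 0, u = 3; when w = 2, u = 13.
The integral becomes ∫ 1/u du from 3 to 13, with antiderivative log(u).
Back in w: F(w) = log(5*w + 3).
Then F(2) - F(0) = (log(13)) - (log(3)) = log(13/3).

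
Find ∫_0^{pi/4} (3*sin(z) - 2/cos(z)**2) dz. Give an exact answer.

An antiderivative is F(z) = -3*cos(z) - 2*tan(z).
Then F(pi/4) - F(0) = (-3*sqrt(2)/2 - 2) - (-3) = 1 - 3*sqrt(2)/2.

1 - 3*sqrt(2)/2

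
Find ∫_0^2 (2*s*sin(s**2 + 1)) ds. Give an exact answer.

Let u = s**2 + 1, so du = 2*s ds. When s = 0, u = 1; when s = 2, u = 5.
The integral becomes ∫ sin(u) du from 1 to 5, with antiderivative -cos(u).
Back in s: F(s) = -cos(s**2 + 1).
Then F(2) - F(0) = (-cos(5)) - (-cos(1)) = -cos(5) + cos(1).

-cos(5) + cos(1)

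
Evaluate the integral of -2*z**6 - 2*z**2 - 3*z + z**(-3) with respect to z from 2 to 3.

By the power rule, an antiderivative is F(z) = -2*z**7/7 - 2*z**3/3 - 3*z**2/2 - 1/(2*z**2).
Then F(3) - F(2) = (-41354/63) - (-8069/168) = -306625/504.

-306625/504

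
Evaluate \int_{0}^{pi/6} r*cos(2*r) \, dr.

Integrate by parts once (u = r, dv = cos(2*r) dr).
An antiderivative is F(r) = r*sin(2*r)/2 + cos(2*r)/4.
Then F(pi/6) - F(0) = (1/8 + sqrt(3)*pi/24) - (1/4) = -1/8 + sqrt(3)*pi/24.

-1/8 + sqrt(3)*pi/24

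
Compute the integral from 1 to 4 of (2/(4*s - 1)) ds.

An antiderivative is F(s) = log(4*s - 1)/2.
Then F(4) - F(1) = (log(15)/2) - (log(3)/2) = log(5)/2.

log(5)/2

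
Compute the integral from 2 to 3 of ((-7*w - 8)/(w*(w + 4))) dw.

-5*log(7) + 3*log(3) + 7*log(2)

Factor the denominator: w**2 + 4*w = (w + 4)w.
Partial fractions: (-7*w - 8)/(w*(w + 4)) = -5/(w + 4) - 2/w.
An antiderivative is F(w) = -2*log(w) - 5*log(w + 4).
Then F(3) - F(2) = (-5*log(7) - 2*log(3)) - (-5*log(3) - 7*log(2)) = -5*log(7) + 3*log(3) + 7*log(2).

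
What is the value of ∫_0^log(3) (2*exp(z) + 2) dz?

2*log(3) + 4

An antiderivative is F(z) = 2*z + 2*exp(z).
Then F(log(3)) - F(0) = (2*log(3) + 6) - (2) = 2*log(3) + 4.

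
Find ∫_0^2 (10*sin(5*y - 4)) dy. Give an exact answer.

-2*cos(6) + 2*cos(4)

Let u = 5*y - 4, so du = 5 dy. When y = 0, u = -4; when y = 2, u = 6.
The integral becomes 2·∫ sin(u) du from -4 to 6, with antiderivative -2*cos(u).
Back in y: F(y) = -2*cos(5*y - 4).
Then F(2) - F(0) = (-2*cos(6)) - (-2*cos(4)) = -2*cos(6) + 2*cos(4).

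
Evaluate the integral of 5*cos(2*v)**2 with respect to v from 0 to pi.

5*pi/2

Use the identity cos^2(2*v) = (1 + cos(4*v))/2.
An antiderivative is F(v) = 5*v/2 + 5*sin(4*v)/8.
Then F(pi) - F(0) = (5*pi/2) - (0) = 5*pi/2.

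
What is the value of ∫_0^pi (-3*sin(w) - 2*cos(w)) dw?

-6

An antiderivative is F(w) = -2*sin(w) + 3*cos(w).
Then F(pi) - F(0) = (-3) - (3) = -6.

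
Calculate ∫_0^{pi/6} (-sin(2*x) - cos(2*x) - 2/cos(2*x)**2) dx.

An antiderivative is F(x) = -sin(2*x)/2 + cos(2*x)/2 - tan(2*x).
Then F(pi/6) - F(0) = (1/4 - 5*sqrt(3)/4) - (1/2) = -5*sqrt(3)/4 - 1/4.

-5*sqrt(3)/4 - 1/4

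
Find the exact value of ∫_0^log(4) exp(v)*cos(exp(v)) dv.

Let u = exp(v), so du = exp(v) dv. When v = 0, u = 1; when v = log(4), u = 4.
The integral becomes ∫ cos(u) du from 1 to 4, with antiderivative sin(u).
Back in v: F(v) = sin(exp(v)).
Then F(log(4)) - F(0) = (sin(4)) - (sin(1)) = -sin(1) + sin(4).

-sin(1) + sin(4)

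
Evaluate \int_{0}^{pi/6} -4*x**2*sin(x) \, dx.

Integrate by parts twice (u = x^2, dv = -4*sin(x) dx).
An antiderivative is F(x) = 4*x**2*cos(x) - 8*x*sin(x) - 8*cos(x).
Then F(pi/6) - F(0) = (-4*sqrt(3) - 2*pi/3 + sqrt(3)*pi**2/18) - (-8) = -4*sqrt(3) - 2*pi/3 + sqrt(3)*pi**2/18 + 8.

-4*sqrt(3) - 2*pi/3 + sqrt(3)*pi**2/18 + 8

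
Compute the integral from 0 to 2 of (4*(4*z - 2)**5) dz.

Let u = 4*z - 2, so du = 4 dz. When z = 0, u = -2; when z = 2, u = 6.
The integral becomes ∫ u**5 du from -2 to 6, with antiderivative u**6/6.
Back in z: F(z) = (4*z - 2)**6/6.
Then F(2) - F(0) = (7776) - (32/3) = 23296/3.

23296/3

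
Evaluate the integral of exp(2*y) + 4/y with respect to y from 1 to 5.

-exp(2)/2 + 4*log(5) + exp(10)/2

An antiderivative is F(y) = exp(2*y)/2 + 4*log(y).
Then F(5) - F(1) = (4*log(5) + exp(10)/2) - (exp(2)/2) = -exp(2)/2 + 4*log(5) + exp(10)/2.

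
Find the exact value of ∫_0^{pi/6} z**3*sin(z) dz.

Integrate by parts 3 times (u = z^3, dv = sin(z) dz).
An antiderivative is F(z) = -z**3*cos(z) + 3*z**2*sin(z) + 6*z*cos(z) - 6*sin(z).
Then F(pi/6) - F(0) = (-3 - sqrt(3)*pi**3/432 + pi**2/24 + sqrt(3)*pi/2) - (0) = -3 - sqrt(3)*pi**3/432 + pi**2/24 + sqrt(3)*pi/2.

-3 - sqrt(3)*pi**3/432 + pi**2/24 + sqrt(3)*pi/2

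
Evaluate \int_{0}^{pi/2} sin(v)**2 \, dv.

pi/4

Use the identity sin^2(v) = (1 - cos(2*v))/2.
An antiderivative is F(v) = v/2 - sin(2*v)/4.
Then F(pi/2) - F(0) = (pi/4) - (0) = pi/4.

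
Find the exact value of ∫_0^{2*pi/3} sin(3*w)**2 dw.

pi/3

Use the identity sin^2(3*w) = (1 - cos(6*w))/2.
An antiderivative is F(w) = w/2 - sin(6*w)/12.
Then F(2*pi/3) - F(0) = (pi/3) - (0) = pi/3.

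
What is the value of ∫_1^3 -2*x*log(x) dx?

Integrate by parts once (u = ln x, dv = -2*x dx).
An antiderivative is F(x) = -x**2*(2*log(x) - 1)/2.
Then F(3) - F(1) = (9/2 - 9*log(3)) - (1/2) = 4 - 9*log(3).

4 - 9*log(3)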